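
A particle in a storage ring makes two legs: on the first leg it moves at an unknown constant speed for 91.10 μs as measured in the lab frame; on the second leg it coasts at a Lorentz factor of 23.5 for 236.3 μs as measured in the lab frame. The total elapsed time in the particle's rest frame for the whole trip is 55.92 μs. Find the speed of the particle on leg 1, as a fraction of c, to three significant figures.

Leg 1: speed unknown; τ_1 = 91.10/γ_1.
Leg 2: γ = 23.5; τ_2 = 236.3/23.50 = 10.06 μs.
Total proper time: τ_1 + 10.06 = 55.92, so τ_1 = 55.92 − 10.06 = 45.86 μs.
γ_1 = 91.10/45.86 = 1.986; β = √(1 − 1/γ²) = √0.7465.

β = 0.864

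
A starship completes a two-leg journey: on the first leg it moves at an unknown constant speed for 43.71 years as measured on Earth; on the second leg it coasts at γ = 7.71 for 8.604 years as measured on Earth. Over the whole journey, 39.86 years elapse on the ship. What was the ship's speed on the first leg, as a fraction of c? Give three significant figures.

β = 0.463

Leg 1: speed unknown; τ_1 = 43.71/γ_1.
Leg 2: γ = 7.71; τ_2 = 8.604/7.710 = 1.116 years.
Total proper time: τ_1 + 1.116 = 39.86, so τ_1 = 39.86 − 1.116 = 38.74 years.
γ_1 = 43.71/38.74 = 1.128; β = √(1 − 1/γ²) = √0.2143.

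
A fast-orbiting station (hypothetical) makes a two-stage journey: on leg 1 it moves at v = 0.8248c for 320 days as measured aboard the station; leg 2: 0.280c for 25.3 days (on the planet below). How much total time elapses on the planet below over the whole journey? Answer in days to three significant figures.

Leg 1: γ = 1/√(1 − 0.8248²) = 1/√0.3197 = 1.769; Δt_1 = 1.769 × 320 = 565.9 days.
Leg 2: 25.3 days is already measured on the planet below.
Total: 565.9 + 25.30 days.

Δt = 591 days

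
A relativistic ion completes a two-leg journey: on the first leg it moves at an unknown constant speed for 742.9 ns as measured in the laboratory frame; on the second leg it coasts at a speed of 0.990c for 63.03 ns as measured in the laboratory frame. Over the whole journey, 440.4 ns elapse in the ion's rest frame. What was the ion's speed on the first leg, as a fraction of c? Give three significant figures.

Leg 1: speed unknown; τ_1 = 742.9/γ_1.
Leg 2: γ = 1/√(1 − 0.990²) = 1/√0.01990 = 7.089; τ_2 = 63.03/7.089 = 8.891 ns.
Total proper time: τ_1 + 8.891 = 440.4, so τ_1 = 440.4 − 8.891 = 431.5 ns.
γ_1 = 742.9/431.5 = 1.722; β = √(1 − 1/γ²) = √0.6626.

β = 0.814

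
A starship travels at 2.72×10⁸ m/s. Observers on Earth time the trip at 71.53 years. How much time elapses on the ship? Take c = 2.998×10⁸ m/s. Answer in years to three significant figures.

β = 2.72×10⁸/2.998×10⁸ = 0.9073; γ = 1/√(1 − 0.9073²) = 2.378
The interval measured on Earth is the dilated one; the clock on the ship measures the proper time τ = Δt/γ = 71.53/2.378 years.

τ = 30.1 years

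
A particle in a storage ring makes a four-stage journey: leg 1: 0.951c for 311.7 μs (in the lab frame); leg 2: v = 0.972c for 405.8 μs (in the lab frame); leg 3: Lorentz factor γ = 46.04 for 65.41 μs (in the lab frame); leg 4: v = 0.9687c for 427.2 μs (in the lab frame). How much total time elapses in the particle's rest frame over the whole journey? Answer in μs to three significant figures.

Leg 1: γ = 1/√(1 − 0.951²) = 1/√0.09560 = 3.234; τ_1 = 311.7/3.234 = 96.37 μs.
Leg 2: γ = 1/√(1 − 0.972²) = 1/√0.05522 = 4.256; τ_2 = 405.8/4.256 = 95.36 μs.
Leg 3: γ = 46.04; τ_3 = 65.41/46.04 = 1.421 μs.
Leg 4: γ = 1/√(1 − 0.9687²) = 1/√0.06162 = 4.028; τ_4 = 427.2/4.028 = 106.0 μs.
Total: 96.37 + 95.36 + 1.421 + 106.0 μs.

τ = 299 μs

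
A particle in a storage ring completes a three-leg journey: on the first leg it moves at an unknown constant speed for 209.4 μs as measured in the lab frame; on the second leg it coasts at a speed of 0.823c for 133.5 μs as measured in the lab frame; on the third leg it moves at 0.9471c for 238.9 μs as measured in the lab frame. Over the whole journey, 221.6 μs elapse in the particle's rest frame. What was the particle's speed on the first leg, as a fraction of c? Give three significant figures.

Leg 1: speed unknown; τ_1 = 209.4/γ_1.
Leg 2: γ = 1/√(1 − 0.823²) = 1/√0.3227 = 1.760; τ_2 = 133.5/1.760 = 75.83 μs.
Leg 3: γ = 1/√(1 − 0.9471²) = 1/√0.1030 = 3.116; τ_3 = 238.9/3.116 = 76.67 μs.
Total proper time: τ_1 + 75.83 + 76.67 = 221.6, so τ_1 = 221.6 − 152.5 = 69.09 μs.
γ_1 = 209.4/69.09 = 3.031; β = √(1 − 1/γ²) = √0.8911.

β = 0.944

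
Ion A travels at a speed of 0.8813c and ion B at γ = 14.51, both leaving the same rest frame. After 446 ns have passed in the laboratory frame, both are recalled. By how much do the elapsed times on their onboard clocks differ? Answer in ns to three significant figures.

|τ_A − τ_B| = 180 ns

A: γ = 1/√(1 − 0.8813²) = 1/√0.2233 = 2.116; τ_A = 446/2.116 = 210.8 ns.
B: γ = 14.51; τ_B = 446/14.51 = 30.74 ns.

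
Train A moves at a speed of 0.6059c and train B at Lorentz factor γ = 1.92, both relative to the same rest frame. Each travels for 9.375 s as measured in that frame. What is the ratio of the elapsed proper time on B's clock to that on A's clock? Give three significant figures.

A: γ = 1/√(1 − 0.6059²) = 1/√0.6329 = 1.257. B: γ = 1.92.
τ_A/τ_B = γ_B/γ_A = 1.920/1.257 = 1.527, so τ_B/τ_A = 0.6547.

τ_B/τ_A = 0.655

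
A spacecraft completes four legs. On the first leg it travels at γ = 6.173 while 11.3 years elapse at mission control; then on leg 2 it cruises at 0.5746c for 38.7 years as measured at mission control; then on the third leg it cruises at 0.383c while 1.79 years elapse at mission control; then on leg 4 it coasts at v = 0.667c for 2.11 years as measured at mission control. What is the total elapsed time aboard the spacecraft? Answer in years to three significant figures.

τ = 36.7 years

Leg 1: γ = 6.173; τ_1 = 11.3/6.173 = 1.831 years.
Leg 2: γ = 1/√(1 − 0.5746²) = 1/√0.6698 = 1.222; τ_2 = 38.7/1.222 = 31.67 years.
Leg 3: γ = 1/√(1 − 0.383²) = 1/√0.8533 = 1.083; τ_3 = 1.79/1.083 = 1.654 years.
Leg 4: γ = 1/√(1 − 0.667²) = 1/√0.5551 = 1.342; τ_4 = 2.11/1.342 = 1.572 years.
Total: 1.831 + 31.67 + 1.654 + 1.572 years.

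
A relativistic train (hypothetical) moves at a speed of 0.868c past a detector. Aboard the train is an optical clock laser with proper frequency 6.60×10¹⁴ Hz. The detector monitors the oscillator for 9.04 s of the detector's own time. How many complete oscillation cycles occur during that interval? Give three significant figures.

γ = 1/√(1 − 0.868²) = 1/√0.2466 = 2.014
During 9.04 s of lab time, the oscillator's proper time advances by τ = Δt/γ = 9.04/2.014 = 4.489 s = 4.489×10⁰ s.
N = f × τ = 6.60×10¹⁴ × 4.489×10⁰ = 2.963×10¹⁵.

N = 2.96×10¹⁵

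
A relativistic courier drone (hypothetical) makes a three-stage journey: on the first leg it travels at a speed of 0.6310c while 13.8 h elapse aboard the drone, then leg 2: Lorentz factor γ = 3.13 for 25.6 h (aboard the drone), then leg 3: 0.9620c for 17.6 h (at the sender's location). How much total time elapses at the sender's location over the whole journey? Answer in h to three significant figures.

Leg 1: γ = 1/√(1 − 0.6310²) = 1/√0.6018 = 1.289; Δt_1 = 1.289 × 13.8 = 17.79 h.
Leg 2: γ = 3.13; Δt_2 = 3.130 × 25.6 = 80.13 h.
Leg 3: 17.6 h is already measured at the sender's location.
Total: 17.79 + 80.13 + 17.60 h.

Δt = 116 h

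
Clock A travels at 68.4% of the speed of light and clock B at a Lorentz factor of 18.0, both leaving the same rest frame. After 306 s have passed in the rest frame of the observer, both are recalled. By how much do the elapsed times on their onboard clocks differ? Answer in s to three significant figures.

|τ_A − τ_B| = 206 s

A: β = 0.684; γ = 1/√(1 − 0.684²) = 1/√0.5321 = 1.371; τ_A = 306/1.371 = 223.2 s.
B: γ = 18.0; τ_B = 306/18.00 = 17.00 s.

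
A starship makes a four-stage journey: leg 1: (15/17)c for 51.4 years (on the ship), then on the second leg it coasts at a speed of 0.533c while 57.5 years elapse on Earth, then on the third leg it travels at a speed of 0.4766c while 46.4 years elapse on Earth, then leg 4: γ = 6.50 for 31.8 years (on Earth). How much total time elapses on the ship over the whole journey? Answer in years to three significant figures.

τ = 146 years

Leg 1: 51.4 years is already measured on the ship.
Leg 2: γ = 1/√(1 − 0.533²) = 1/√0.7159 = 1.182; τ_2 = 57.5/1.182 = 48.65 years.
Leg 3: γ = 1/√(1 − 0.4766²) = 1/√0.7729 = 1.138; τ_3 = 46.4/1.138 = 40.79 years.
Leg 4: γ = 6.50; τ_4 = 31.8/6.500 = 4.892 years.
Total: 51.40 + 48.65 + 40.79 + 4.892 years.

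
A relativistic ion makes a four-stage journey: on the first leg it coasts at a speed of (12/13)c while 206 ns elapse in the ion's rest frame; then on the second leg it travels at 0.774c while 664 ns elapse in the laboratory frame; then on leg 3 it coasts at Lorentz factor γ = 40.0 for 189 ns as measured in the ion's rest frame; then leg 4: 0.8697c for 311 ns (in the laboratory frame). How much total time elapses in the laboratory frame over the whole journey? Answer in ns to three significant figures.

Δt = 9070 ns

Leg 1: γ = 1/√(1 − (12/13)²) = 13/5 = 2.600; Δt_1 = 2.600 × 206 = 535.6 ns.
Leg 2: 664 ns is already measured in the laboratory frame.
Leg 3: γ = 40.0; Δt_3 = 40.00 × 189 = 7560 ns.
Leg 4: 311 ns is already measured in the laboratory frame.
Total: 535.6 + 664.0 + 7560 + 311.0 ns.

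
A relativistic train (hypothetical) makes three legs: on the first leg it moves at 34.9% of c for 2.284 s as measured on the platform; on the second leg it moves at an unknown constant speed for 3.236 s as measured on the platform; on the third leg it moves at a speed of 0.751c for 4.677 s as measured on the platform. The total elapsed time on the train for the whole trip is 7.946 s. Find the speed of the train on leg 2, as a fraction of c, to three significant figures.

β = 0.543

Leg 1: β = 0.349; γ = 1/√(1 − 0.349²) = 1/√0.8782 = 1.067; τ_1 = 2.284/1.067 = 2.140 s.
Leg 2: speed unknown; τ_2 = 3.236/γ_2.
Leg 3: γ = 1/√(1 − 0.751²) = 1/√0.4360 = 1.514; τ_3 = 4.677/1.514 = 3.088 s.
Total proper time: 2.140 + τ_2 + 3.088 = 7.946, so τ_2 = 7.946 − 5.229 = 2.717 s.
γ_2 = 3.236/2.717 = 1.191; β = √(1 − 1/γ²) = √0.2948.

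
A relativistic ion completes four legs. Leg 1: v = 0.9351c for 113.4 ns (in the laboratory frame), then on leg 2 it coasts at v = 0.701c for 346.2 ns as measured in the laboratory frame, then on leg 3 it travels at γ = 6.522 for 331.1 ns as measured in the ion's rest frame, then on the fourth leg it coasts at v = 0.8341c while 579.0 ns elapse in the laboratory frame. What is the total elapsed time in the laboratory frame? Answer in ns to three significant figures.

Leg 1: 113.4 ns is already measured in the laboratory frame.
Leg 2: 346.2 ns is already measured in the laboratory frame.
Leg 3: γ = 6.522; Δt_3 = 6.522 × 331.1 = 2159 ns.
Leg 4: 579.0 ns is already measured in the laboratory frame.
Total: 113.4 + 346.2 + 2159 + 579.0 ns.

Δt = 3200 ns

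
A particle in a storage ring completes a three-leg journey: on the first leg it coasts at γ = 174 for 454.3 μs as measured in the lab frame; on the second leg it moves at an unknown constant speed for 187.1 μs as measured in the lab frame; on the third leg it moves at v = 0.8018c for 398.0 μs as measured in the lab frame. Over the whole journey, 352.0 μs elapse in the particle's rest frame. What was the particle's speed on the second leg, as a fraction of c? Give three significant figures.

β = 0.803

Leg 1: γ = 174; τ_1 = 454.3/174.0 = 2.611 μs.
Leg 2: speed unknown; τ_2 = 187.1/γ_2.
Leg 3: γ = 1/√(1 − 0.8018²) = 1/√0.3571 = 1.673; τ_3 = 398.0/1.673 = 237.8 μs.
Total proper time: 2.611 + τ_2 + 237.8 = 352.0, so τ_2 = 352.0 − 240.5 = 111.5 μs.
γ_2 = 187.1/111.5 = 1.677; β = √(1 − 1/γ²) = √0.6446.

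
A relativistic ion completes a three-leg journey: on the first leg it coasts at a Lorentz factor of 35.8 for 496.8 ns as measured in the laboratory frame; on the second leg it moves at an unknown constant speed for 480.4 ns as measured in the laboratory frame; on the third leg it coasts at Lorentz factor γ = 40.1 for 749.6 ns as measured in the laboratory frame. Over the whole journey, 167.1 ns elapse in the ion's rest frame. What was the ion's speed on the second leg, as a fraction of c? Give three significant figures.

β = 0.960

Leg 1: γ = 35.8; τ_1 = 496.8/35.80 = 13.88 ns.
Leg 2: speed unknown; τ_2 = 480.4/γ_2.
Leg 3: γ = 40.1; τ_3 = 749.6/40.10 = 18.69 ns.
Total proper time: 13.88 + τ_2 + 18.69 = 167.1, so τ_2 = 167.1 − 32.57 = 134.5 ns.
γ_2 = 480.4/134.5 = 3.571; β = √(1 − 1/γ²) = √0.9216.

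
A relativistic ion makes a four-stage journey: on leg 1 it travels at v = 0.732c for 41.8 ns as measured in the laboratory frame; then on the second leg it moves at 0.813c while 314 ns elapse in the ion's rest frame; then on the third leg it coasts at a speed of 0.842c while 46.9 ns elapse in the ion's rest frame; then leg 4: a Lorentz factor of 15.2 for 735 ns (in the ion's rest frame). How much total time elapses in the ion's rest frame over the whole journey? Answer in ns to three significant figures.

τ = 1120 ns

Leg 1: γ = 1/√(1 − 0.732²) = 1/√0.4642 = 1.468; τ_1 = 41.8/1.468 = 28.48 ns.
Leg 2: 314 ns is already measured in the ion's rest frame.
Leg 3: 46.9 ns is already measured in the ion's rest frame.
Leg 4: 735 ns is already measured in the ion's rest frame.
Total: 28.48 + 314.0 + 46.90 + 735.0 ns.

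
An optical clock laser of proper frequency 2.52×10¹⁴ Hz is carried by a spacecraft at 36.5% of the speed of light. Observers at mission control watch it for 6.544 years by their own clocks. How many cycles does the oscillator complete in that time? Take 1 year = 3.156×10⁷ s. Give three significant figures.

β = 0.365; γ = 1/√(1 − 0.365²) = 1/√0.8668 = 1.074
During 6.544 years of lab time, the oscillator's proper time advances by τ = Δt/γ = 6.544/1.074 = 6.093 years = 1.923×10⁸ s.
N = f × τ = 2.52×10¹⁴ × 1.923×10⁸ = 4.845×10²².

N = 4.85×10²²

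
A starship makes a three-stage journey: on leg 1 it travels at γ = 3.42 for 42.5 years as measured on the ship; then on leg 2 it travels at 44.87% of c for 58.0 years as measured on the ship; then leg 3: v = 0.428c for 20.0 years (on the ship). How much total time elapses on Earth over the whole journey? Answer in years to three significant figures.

Leg 1: γ = 3.42; Δt_1 = 3.420 × 42.5 = 145.4 years.
Leg 2: β = 0.4487; γ = 1/√(1 − 0.4487²) = 1/√0.7987 = 1.119; Δt_2 = 1.119 × 58.0 = 64.90 years.
Leg 3: γ = 1/√(1 − 0.428²) = 1/√0.8168 = 1.106; Δt_3 = 1.106 × 20.0 = 22.13 years.
Total: 145.4 + 64.90 + 22.13 years.

Δt = 232 years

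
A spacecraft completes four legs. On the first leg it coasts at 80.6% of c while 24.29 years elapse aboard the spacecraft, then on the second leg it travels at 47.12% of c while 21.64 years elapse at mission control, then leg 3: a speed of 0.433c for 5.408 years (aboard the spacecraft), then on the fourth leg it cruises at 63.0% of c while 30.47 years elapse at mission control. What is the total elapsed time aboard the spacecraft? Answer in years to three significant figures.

Leg 1: 24.29 years is already measured aboard the spacecraft.
Leg 2: β = 0.4712; γ = 1/√(1 − 0.4712²) = 1/√0.7780 = 1.134; τ_2 = 21.64/1.134 = 19.09 years.
Leg 3: 5.408 years is already measured aboard the spacecraft.
Leg 4: β = 0.630; γ = 1/√(1 − 0.630²) = 1/√0.6031 = 1.288; τ_4 = 30.47/1.288 = 23.66 years.
Total: 24.29 + 19.09 + 5.408 + 23.66 years.

τ = 72.4 years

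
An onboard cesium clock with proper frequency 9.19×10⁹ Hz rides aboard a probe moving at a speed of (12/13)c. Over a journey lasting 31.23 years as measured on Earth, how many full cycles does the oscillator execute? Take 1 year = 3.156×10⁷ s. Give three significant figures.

N = 3.48×10¹⁸

γ = 1/√(1 − (12/13)²) = 13/5 = 2.600
The oscillator's own cycle count is N = f × τ where τ is the proper time aboard the probe. τ = Δt/γ = 31.23/2.600 = 12.01 years = 3.791×10⁸ s.
N = 9.19×10⁹ × 3.791×10⁸ = 3.484×10¹⁸.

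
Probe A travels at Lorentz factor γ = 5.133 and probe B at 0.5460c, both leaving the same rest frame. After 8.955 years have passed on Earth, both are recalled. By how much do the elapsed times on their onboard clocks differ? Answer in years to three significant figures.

A: γ = 5.133; τ_A = 8.955/5.133 = 1.745 years.
B: γ = 1/√(1 − 0.5460²) = 1/√0.7019 = 1.194; τ_B = 8.955/1.194 = 7.502 years.

|τ_A − τ_B| = 5.76 years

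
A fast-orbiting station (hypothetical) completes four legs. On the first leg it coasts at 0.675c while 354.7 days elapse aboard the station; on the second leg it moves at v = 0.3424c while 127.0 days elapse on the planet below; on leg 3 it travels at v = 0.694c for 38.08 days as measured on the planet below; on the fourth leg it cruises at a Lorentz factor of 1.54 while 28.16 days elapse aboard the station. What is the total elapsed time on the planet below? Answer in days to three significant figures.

Leg 1: γ = 1/√(1 − 0.675²) = 1/√0.5444 = 1.355; Δt_1 = 1.355 × 354.7 = 480.7 days.
Leg 2: 127.0 days is already measured on the planet below.
Leg 3: 38.08 days is already measured on the planet below.
Leg 4: γ = 1.54; Δt_4 = 1.540 × 28.16 = 43.37 days.
Total: 480.7 + 127.0 + 38.08 + 43.37 days.

Δt = 689 days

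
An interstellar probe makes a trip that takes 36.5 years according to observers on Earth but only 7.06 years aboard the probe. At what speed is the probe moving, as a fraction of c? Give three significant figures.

The proper time is measured aboard the probe (both events occur at the probe's location); Δt is measured on Earth. γ = Δt/τ = 36.5/7.06 = 5.170.
β = √(1 − 1/γ²) = √(1 − 0.03741) = √0.9626

β = 0.981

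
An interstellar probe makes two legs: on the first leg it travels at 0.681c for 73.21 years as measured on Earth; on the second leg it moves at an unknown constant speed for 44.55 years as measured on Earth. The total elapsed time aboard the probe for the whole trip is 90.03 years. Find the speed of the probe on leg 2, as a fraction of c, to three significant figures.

Leg 1: γ = 1/√(1 − 0.681²) = 1/√0.5362 = 1.366; τ_1 = 73.21/1.366 = 53.61 years.
Leg 2: speed unknown; τ_2 = 44.55/γ_2.
Total proper time: 53.61 + τ_2 = 90.03, so τ_2 = 90.03 − 53.61 = 36.42 years.
γ_2 = 44.55/36.42 = 1.223; β = √(1 − 1/γ²) = √0.3317.

β = 0.576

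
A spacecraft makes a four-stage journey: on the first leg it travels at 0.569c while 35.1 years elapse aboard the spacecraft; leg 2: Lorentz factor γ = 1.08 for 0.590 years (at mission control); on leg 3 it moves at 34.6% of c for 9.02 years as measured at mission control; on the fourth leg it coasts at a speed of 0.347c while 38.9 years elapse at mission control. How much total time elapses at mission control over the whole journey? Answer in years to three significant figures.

Δt = 91.2 years

Leg 1: γ = 1/√(1 − 0.569²) = 1/√0.6762 = 1.216; Δt_1 = 1.216 × 35.1 = 42.68 years.
Leg 2: 0.590 years is already measured at mission control.
Leg 3: 9.02 years is already measured at mission control.
Leg 4: 38.9 years is already measured at mission control.
Total: 42.68 + 0.5900 + 9.020 + 38.90 years.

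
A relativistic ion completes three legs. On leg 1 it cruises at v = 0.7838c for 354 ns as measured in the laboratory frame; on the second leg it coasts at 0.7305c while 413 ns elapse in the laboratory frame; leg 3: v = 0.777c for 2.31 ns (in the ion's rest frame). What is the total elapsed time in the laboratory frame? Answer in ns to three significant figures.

Δt = 771 ns

Leg 1: 354 ns is already measured in the laboratory frame.
Leg 2: 413 ns is already measured in the laboratory frame.
Leg 3: γ = 1/√(1 − 0.777²) = 1/√0.3963 = 1.589; Δt_3 = 1.589 × 2.31 = 3.670 ns.
Total: 354.0 + 413.0 + 3.670 ns.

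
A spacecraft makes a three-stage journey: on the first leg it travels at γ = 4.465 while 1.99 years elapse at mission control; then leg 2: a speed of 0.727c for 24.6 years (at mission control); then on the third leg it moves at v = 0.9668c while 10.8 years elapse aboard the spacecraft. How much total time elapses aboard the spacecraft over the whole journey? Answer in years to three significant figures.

τ = 28.1 years

Leg 1: γ = 4.465; τ_1 = 1.99/4.465 = 0.4457 years.
Leg 2: γ = 1/√(1 − 0.727²) = 1/√0.4715 = 1.456; τ_2 = 24.6/1.456 = 16.89 years.
Leg 3: 10.8 years is already measured aboard the spacecraft.
Total: 0.4457 + 16.89 + 10.80 years.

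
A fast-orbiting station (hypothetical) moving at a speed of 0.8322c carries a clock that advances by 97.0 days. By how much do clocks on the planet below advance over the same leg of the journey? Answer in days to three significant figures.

Δt = 175 days

γ = 1/√(1 − 0.8322²) = 1/√0.3074 = 1.804
The interval measured aboard the station is the proper time (both events occur at the same place in that frame); the lab-frame interval is Δt = γτ = 1.804 × 97.0 days.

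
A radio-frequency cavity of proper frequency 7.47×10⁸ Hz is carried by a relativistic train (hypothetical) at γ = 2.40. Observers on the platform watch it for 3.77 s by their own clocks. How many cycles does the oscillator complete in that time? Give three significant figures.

γ = 2.40
During 3.77 s of lab time, the oscillator's proper time advances by τ = Δt/γ = 3.77/2.400 = 1.571 s = 1.571×10⁰ s.
N = f × τ = 7.47×10⁸ × 1.571×10⁰ = 1.173×10⁹.

N = 1.17×10⁹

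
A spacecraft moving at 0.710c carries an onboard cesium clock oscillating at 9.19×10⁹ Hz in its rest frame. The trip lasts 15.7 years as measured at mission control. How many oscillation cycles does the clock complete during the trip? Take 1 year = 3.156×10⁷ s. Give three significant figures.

γ = 1/√(1 − 0.710²) = 1/√0.4959 = 1.420
The oscillator's own cycle count is N = f × τ where τ is the proper time aboard the spacecraft. τ = Δt/γ = 15.7/1.420 = 11.06 years = 3.489×10⁸ s.
N = 9.19×10⁹ × 3.489×10⁸ = 3.207×10¹⁸.

N = 3.21×10¹⁸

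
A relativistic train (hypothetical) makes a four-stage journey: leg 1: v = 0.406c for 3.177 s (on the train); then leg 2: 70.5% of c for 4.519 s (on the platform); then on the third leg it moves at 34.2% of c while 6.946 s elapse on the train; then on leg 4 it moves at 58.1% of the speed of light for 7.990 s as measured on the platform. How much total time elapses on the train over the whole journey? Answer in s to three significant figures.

Leg 1: 3.177 s is already measured on the train.
Leg 2: β = 0.705; γ = 1/√(1 − 0.705²) = 1/√0.5030 = 1.410; τ_2 = 4.519/1.410 = 3.205 s.
Leg 3: 6.946 s is already measured on the train.
Leg 4: β = 0.581; γ = 1/√(1 − 0.581²) = 1/√0.6624 = 1.229; τ_4 = 7.990/1.229 = 6.503 s.
Total: 3.177 + 3.205 + 6.946 + 6.503 s.

τ = 19.8 s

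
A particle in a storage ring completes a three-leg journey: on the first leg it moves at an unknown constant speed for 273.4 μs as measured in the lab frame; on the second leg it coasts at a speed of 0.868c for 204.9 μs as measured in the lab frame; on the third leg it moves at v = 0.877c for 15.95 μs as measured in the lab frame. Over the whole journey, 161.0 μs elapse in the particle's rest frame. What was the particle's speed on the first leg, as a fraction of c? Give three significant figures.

β = 0.982

Leg 1: speed unknown; τ_1 = 273.4/γ_1.
Leg 2: γ = 1/√(1 − 0.868²) = 1/√0.2466 = 2.014; τ_2 = 204.9/2.014 = 101.7 μs.
Leg 3: γ = 1/√(1 − 0.877²) = 1/√0.2309 = 2.081; τ_3 = 15.95/2.081 = 7.664 μs.
Total proper time: τ_1 + 101.7 + 7.664 = 161.0, so τ_1 = 161.0 − 109.4 = 51.59 μs.
γ_1 = 273.4/51.59 = 5.299; β = √(1 − 1/γ²) = √0.9644.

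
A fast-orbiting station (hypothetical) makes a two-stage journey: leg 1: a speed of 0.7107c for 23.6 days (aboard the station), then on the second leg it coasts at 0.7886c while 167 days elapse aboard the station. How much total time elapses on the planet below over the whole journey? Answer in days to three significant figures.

Δt = 305 days

Leg 1: γ = 1/√(1 − 0.7107²) = 1/√0.4949 = 1.421; Δt_1 = 1.421 × 23.6 = 33.55 days.
Leg 2: γ = 1/√(1 − 0.7886²) = 1/√0.3781 = 1.626; Δt_2 = 1.626 × 167 = 271.6 days.
Total: 33.55 + 271.6 days.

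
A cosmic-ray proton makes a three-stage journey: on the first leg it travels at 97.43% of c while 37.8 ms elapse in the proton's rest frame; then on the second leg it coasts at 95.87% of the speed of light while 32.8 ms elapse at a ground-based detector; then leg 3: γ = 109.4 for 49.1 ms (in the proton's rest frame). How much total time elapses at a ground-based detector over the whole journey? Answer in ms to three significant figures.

Δt = 5570 ms

Leg 1: β = 0.9743; γ = 1/√(1 − 0.9743²) = 1/√0.05074 = 4.439; Δt_1 = 4.439 × 37.8 = 167.8 ms.
Leg 2: 32.8 ms is already measured at a ground-based detector.
Leg 3: γ = 109.4; Δt_3 = 109.4 × 49.1 = 5372 ms.
Total: 167.8 + 32.80 + 5372 ms.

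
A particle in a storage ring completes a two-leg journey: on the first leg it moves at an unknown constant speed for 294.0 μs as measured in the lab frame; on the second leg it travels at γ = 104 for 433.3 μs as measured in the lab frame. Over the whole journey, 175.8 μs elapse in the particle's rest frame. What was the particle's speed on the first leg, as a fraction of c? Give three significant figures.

Leg 1: speed unknown; τ_1 = 294.0/γ_1.
Leg 2: γ = 104; τ_2 = 433.3/104.0 = 4.166 μs.
Total proper time: τ_1 + 4.166 = 175.8, so τ_1 = 175.8 − 4.166 = 171.6 μs.
γ_1 = 294.0/171.6 = 1.713; β = √(1 − 1/γ²) = √0.6592.

β = 0.812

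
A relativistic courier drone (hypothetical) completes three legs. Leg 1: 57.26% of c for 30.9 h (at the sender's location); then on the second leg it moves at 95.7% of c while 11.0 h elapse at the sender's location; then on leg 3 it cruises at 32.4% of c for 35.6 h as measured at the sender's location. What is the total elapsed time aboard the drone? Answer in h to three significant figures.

Leg 1: β = 0.5726; γ = 1/√(1 − 0.5726²) = 1/√0.6721 = 1.220; τ_1 = 30.9/1.220 = 25.33 h.
Leg 2: β = 0.957; γ = 1/√(1 − 0.957²) = 1/√0.08415 = 3.447; τ_2 = 11.0/3.447 = 3.191 h.
Leg 3: β = 0.324; γ = 1/√(1 − 0.324²) = 1/√0.8950 = 1.057; τ_3 = 35.6/1.057 = 33.68 h.
Total: 25.33 + 3.191 + 33.68 h.

τ = 62.2 h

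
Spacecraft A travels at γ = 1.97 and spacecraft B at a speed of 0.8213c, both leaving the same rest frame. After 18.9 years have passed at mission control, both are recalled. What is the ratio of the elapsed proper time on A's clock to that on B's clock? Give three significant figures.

τ_A/τ_B = 0.890

A: γ = 1.97. B: γ = 1/√(1 − 0.8213²) = 1/√0.3255 = 1.753.
τ_A/τ_B = γ_B/γ_A = 1.753/1.970 = 0.8898, so τ_A/τ_B = 0.8898.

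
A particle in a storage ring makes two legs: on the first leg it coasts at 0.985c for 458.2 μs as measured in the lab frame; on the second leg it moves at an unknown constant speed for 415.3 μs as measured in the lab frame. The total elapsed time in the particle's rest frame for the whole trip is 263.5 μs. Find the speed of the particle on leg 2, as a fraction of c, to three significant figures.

β = 0.896

Leg 1: γ = 1/√(1 − 0.985²) = 1/√0.02977 = 5.795; τ_1 = 458.2/5.795 = 79.06 μs.
Leg 2: speed unknown; τ_2 = 415.3/γ_2.
Total proper time: 79.06 + τ_2 = 263.5, so τ_2 = 263.5 − 79.06 = 184.4 μs.
γ_2 = 415.3/184.4 = 2.252; β = √(1 − 1/γ²) = √0.8028.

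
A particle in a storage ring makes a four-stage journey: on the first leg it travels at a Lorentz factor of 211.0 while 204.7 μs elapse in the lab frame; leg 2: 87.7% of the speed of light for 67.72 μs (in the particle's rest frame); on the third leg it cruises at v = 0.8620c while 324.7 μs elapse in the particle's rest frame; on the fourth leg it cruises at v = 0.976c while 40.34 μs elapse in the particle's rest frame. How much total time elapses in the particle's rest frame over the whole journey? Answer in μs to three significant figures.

τ = 434 μs

Leg 1: γ = 211.0; τ_1 = 204.7/211.0 = 0.9701 μs.
Leg 2: 67.72 μs is already measured in the particle's rest frame.
Leg 3: 324.7 μs is already measured in the particle's rest frame.
Leg 4: 40.34 μs is already measured in the particle's rest frame.
Total: 0.9701 + 67.72 + 324.7 + 40.34 μs.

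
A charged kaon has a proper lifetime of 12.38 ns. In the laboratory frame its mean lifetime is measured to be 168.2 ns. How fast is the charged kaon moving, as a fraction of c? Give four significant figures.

γ = Δt/τ₀ = 168.2/12.38 = 13.59
β = √(1 − 1/γ²) = √(1 − 0.005417) = √0.9946

β = 0.9973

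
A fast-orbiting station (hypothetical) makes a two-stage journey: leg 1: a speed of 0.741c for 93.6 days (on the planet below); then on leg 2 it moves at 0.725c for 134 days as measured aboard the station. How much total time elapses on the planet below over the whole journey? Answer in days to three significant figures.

Δt = 288 days

Leg 1: 93.6 days is already measured on the planet below.
Leg 2: γ = 1/√(1 − 0.725²) = 1/√0.4744 = 1.452; Δt_2 = 1.452 × 134 = 194.6 days.
Total: 93.60 + 194.6 days.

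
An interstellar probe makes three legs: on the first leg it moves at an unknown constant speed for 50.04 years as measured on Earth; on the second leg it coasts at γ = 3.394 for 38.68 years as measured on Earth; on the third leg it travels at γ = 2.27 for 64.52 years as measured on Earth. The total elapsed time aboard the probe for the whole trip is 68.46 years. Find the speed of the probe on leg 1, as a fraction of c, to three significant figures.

β = 0.820

Leg 1: speed unknown; τ_1 = 50.04/γ_1.
Leg 2: γ = 3.394; τ_2 = 38.68/3.394 = 11.40 years.
Leg 3: γ = 2.27; τ_3 = 64.52/2.270 = 28.42 years.
Total proper time: τ_1 + 11.40 + 28.42 = 68.46, so τ_1 = 68.46 − 39.82 = 28.64 years.
γ_1 = 50.04/28.64 = 1.747; β = √(1 − 1/γ²) = √0.6724.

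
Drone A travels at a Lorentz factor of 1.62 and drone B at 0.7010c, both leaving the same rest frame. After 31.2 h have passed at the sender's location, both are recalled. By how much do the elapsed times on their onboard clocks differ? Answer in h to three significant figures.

A: γ = 1.62; τ_A = 31.2/1.620 = 19.26 h.
B: γ = 1/√(1 − 0.7010²) = 1/√0.5086 = 1.402; τ_B = 31.2/1.402 = 22.25 h.

|τ_A − τ_B| = 2.99 h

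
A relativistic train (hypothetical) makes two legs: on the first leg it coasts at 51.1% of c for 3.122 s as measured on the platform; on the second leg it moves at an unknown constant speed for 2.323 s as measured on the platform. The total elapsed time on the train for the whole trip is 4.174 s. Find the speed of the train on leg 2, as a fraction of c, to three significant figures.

Leg 1: β = 0.511; γ = 1/√(1 − 0.511²) = 1/√0.7389 = 1.163; τ_1 = 3.122/1.163 = 2.684 s.
Leg 2: speed unknown; τ_2 = 2.323/γ_2.
Total proper time: 2.684 + τ_2 = 4.174, so τ_2 = 4.174 − 2.684 = 1.490 s.
γ_2 = 2.323/1.490 = 1.559; β = √(1 − 1/γ²) = √0.5884.

β = 0.767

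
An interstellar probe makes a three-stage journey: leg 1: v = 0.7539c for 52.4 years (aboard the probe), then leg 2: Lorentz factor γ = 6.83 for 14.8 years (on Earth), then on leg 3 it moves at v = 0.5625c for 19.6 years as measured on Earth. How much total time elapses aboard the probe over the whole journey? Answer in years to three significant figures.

Leg 1: 52.4 years is already measured aboard the probe.
Leg 2: γ = 6.83; τ_2 = 14.8/6.830 = 2.167 years.
Leg 3: γ = 1/√(1 − 0.5625²) = 1/√0.6836 = 1.209; τ_3 = 19.6/1.209 = 16.21 years.
Total: 52.40 + 2.167 + 16.21 years.

τ = 70.8 years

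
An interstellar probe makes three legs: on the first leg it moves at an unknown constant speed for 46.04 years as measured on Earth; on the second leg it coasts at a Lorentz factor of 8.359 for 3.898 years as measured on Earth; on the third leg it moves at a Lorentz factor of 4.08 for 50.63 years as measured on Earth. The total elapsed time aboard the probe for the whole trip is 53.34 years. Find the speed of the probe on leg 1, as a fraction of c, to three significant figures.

Leg 1: speed unknown; τ_1 = 46.04/γ_1.
Leg 2: γ = 8.359; τ_2 = 3.898/8.359 = 0.4663 years.
Leg 3: γ = 4.08; τ_3 = 50.63/4.080 = 12.41 years.
Total proper time: τ_1 + 0.4663 + 12.41 = 53.34, so τ_1 = 53.34 − 12.88 = 40.46 years.
γ_1 = 46.04/40.46 = 1.138; β = √(1 − 1/γ²) = √0.2275.

β = 0.477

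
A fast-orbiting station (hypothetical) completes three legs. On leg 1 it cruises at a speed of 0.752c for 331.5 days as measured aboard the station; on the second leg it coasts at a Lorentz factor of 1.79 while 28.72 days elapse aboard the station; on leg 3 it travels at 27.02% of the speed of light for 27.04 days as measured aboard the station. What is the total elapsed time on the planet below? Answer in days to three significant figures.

Leg 1: γ = 1/√(1 − 0.752²) = 1/√0.4345 = 1.517; Δt_1 = 1.517 × 331.5 = 502.9 days.
Leg 2: γ = 1.79; Δt_2 = 1.790 × 28.72 = 51.41 days.
Leg 3: β = 0.2702; γ = 1/√(1 − 0.2702²) = 1/√0.9270 = 1.039; Δt_3 = 1.039 × 27.04 = 28.08 days.
Total: 502.9 + 51.41 + 28.08 days.

Δt = 582 days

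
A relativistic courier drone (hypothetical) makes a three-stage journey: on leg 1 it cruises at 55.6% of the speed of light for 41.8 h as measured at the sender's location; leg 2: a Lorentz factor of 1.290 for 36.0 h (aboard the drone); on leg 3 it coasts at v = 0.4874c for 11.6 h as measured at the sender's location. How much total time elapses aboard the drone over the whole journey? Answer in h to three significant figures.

τ = 80.9 h

Leg 1: β = 0.556; γ = 1/√(1 − 0.556²) = 1/√0.6909 = 1.203; τ_1 = 41.8/1.203 = 34.74 h.
Leg 2: 36.0 h is already measured aboard the drone.
Leg 3: γ = 1/√(1 − 0.4874²) = 1/√0.7624 = 1.145; τ_3 = 11.6/1.145 = 10.13 h.
Total: 34.74 + 36.00 + 10.13 h.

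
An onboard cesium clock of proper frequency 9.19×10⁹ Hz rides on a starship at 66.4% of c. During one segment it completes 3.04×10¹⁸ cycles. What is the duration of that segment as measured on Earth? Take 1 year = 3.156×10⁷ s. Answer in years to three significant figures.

Δt = 14.0 years

β = 0.664; γ = 1/√(1 − 0.664²) = 1/√0.5591 = 1.337
Proper time for N cycles: τ = N/f = 3.04×10¹⁸/(9.19×10⁹) = 3.308×10⁸ s = 10.48 years.
Lab-frame duration Δt = γτ = 1.337 × 10.48 = 14.02 years.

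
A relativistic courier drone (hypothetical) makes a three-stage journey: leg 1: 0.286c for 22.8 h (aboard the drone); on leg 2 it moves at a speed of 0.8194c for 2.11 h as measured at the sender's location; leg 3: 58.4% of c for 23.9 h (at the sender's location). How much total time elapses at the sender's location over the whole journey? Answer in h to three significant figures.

Δt = 49.8 h

Leg 1: γ = 1/√(1 − 0.286²) = 1/√0.9182 = 1.044; Δt_1 = 1.044 × 22.8 = 23.79 h.
Leg 2: 2.11 h is already measured at the sender's location.
Leg 3: 23.9 h is already measured at the sender's location.
Total: 23.79 + 2.110 + 23.90 h.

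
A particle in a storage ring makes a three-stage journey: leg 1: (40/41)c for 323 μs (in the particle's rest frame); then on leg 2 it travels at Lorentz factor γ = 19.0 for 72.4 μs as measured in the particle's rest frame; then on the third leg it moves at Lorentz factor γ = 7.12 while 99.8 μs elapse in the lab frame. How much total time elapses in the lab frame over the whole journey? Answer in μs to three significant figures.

Leg 1: γ = 1/√(1 − (40/41)²) = 41/9 ≈ 4.556; Δt_1 = 4.556 × 323 = 1471 μs.
Leg 2: γ = 19.0; Δt_2 = 19.00 × 72.4 = 1376 μs.
Leg 3: 99.8 μs is already measured in the lab frame.
Total: 1471 + 1376 + 99.80 μs.

Δt = 2950 μs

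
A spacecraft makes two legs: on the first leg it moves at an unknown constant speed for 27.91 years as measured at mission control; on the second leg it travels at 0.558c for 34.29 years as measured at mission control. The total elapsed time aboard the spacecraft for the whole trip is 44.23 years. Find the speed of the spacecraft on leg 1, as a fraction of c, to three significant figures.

β = 0.825

Leg 1: speed unknown; τ_1 = 27.91/γ_1.
Leg 2: γ = 1/√(1 − 0.558²) = 1/√0.6886 = 1.205; τ_2 = 34.29/1.205 = 28.46 years.
Total proper time: τ_1 + 28.46 = 44.23, so τ_1 = 44.23 − 28.46 = 15.77 years.
γ_1 = 27.91/15.77 = 1.769; β = √(1 − 1/γ²) = √0.6805.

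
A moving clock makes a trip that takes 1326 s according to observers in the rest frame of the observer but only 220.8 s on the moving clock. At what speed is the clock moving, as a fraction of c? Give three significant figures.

β = 0.986

The proper time is measured on the moving clock (both events occur at the clock's location); Δt is measured in the rest frame of the observer. γ = Δt/τ = 1326/220.8 = 6.005.
β = √(1 − 1/γ²) = √(1 − 0.02773) = √0.9723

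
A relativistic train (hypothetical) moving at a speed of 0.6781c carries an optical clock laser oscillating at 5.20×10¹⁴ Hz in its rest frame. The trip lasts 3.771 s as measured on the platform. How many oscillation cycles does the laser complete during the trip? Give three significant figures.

γ = 1/√(1 − 0.6781²) = 1/√0.5402 = 1.361
The oscillator's own cycle count is N = f × τ where τ is the proper time on the train. τ = Δt/γ = 3.771/1.361 = 2.772 s = 2.772×10⁰ s.
N = 5.20×10¹⁴ × 2.772×10⁰ = 1.441×10¹⁵.

N = 1.44×10¹⁵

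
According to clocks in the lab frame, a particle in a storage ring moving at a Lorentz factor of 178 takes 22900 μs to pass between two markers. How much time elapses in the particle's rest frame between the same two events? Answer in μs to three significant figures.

τ = 129 μs

γ = 178
The interval measured in the lab frame is the dilated one; the clock in the particle's rest frame measures the proper time τ = Δt/γ = 22900/178.0 μs.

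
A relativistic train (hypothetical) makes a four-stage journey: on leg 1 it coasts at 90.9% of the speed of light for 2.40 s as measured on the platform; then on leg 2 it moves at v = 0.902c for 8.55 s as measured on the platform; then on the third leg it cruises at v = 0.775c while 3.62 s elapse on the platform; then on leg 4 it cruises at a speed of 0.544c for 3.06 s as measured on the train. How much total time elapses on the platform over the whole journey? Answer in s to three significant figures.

Leg 1: 2.40 s is already measured on the platform.
Leg 2: 8.55 s is already measured on the platform.
Leg 3: 3.62 s is already measured on the platform.
Leg 4: γ = 1/√(1 − 0.544²) = 1/√0.7041 = 1.192; Δt_4 = 1.192 × 3.06 = 3.647 s.
Total: 2.400 + 8.550 + 3.620 + 3.647 s.

Δt = 18.2 s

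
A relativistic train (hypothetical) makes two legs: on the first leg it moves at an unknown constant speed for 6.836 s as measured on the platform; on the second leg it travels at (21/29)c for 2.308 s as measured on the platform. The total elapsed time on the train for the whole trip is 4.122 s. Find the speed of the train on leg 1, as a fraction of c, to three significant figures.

β = 0.929

Leg 1: speed unknown; τ_1 = 6.836/γ_1.
Leg 2: γ = 1/√(1 − (21/29)²) = 29/20 = 1.450; τ_2 = 2.308/1.450 = 1.592 s.
Total proper time: τ_1 + 1.592 = 4.122, so τ_1 = 4.122 − 1.592 = 2.530 s.
γ_1 = 6.836/2.530 = 2.702; β = √(1 − 1/γ²) = √0.8630.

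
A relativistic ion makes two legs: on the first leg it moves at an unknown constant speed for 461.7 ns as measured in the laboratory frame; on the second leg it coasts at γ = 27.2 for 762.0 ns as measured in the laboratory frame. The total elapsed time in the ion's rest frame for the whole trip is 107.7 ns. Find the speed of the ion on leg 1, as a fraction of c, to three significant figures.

Leg 1: speed unknown; τ_1 = 461.7/γ_1.
Leg 2: γ = 27.2; τ_2 = 762.0/27.20 = 28.01 ns.
Total proper time: τ_1 + 28.01 = 107.7, so τ_1 = 107.7 − 28.01 = 79.69 ns.
γ_1 = 461.7/79.69 = 5.794; β = √(1 − 1/γ²) = √0.9702.

β = 0.985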